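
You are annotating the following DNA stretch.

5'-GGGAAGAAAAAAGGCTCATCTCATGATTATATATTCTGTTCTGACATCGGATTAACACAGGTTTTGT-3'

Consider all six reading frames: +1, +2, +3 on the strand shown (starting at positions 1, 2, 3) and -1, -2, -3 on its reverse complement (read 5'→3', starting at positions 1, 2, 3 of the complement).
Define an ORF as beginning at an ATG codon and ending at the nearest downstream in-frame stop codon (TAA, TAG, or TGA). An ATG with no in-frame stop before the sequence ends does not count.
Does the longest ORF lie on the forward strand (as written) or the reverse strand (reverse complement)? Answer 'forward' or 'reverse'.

Reverse complement (5'→3'): ACAAAACCTGTGTTAATCCGATGTCAGAACAGAATATATAATCATGAGATGAGCCTTTTTTCTTCCC
Frame +1: GGG AAG AAA AAA GGC TCA TCT CAT GAT TAT ATA TTC TGT TCT GAC ATC GGA TTA ACA CAG GTT TTG — no ATG→stop ORF.
Frame +2: GGA AGA AAA AAG GCT CAT CTC ATG ATT ATA TAT TCT GTT CTG ACA TCG GAT TAA CAC AGG TTT TGT — ATG at 23, stop TAA at 53 → 33 nt.
Frame +3: GAA GAA AAA AGG CTC ATC TCA TGA TTA TAT ATT CTG TTC TGA CAT CGG ATT AAC ACA GGT TTT — no ATG→stop ORF.
Frame -1: ACA AAA CCT GTG TTA ATC CGA TGT CAG AAC AGA ATA TAT AAT CAT GAG ATG AGC CTT TTT TCT TCC — no ATG→stop ORF.
Frame -2: CAA AAC CTG TGT TAA TCC GAT GTC AGA ACA GAA TAT ATA ATC ATG AGA TGA GCC TTT TTT CTT CCC — ATG at 44, stop TGA at 50 → 9 nt.
Frame -3: AAA ACC TGT GTT AAT CCG ATG TCA GAA CAG AAT ATA TAA TCA TGA GAT GAG CCT TTT TTC TTC — ATG at 21, stop TAA at 39 → 21 nt.
Forward-strand max 33 nt; reverse-strand max 21 nt. The forward strand has the longer ORF.

forward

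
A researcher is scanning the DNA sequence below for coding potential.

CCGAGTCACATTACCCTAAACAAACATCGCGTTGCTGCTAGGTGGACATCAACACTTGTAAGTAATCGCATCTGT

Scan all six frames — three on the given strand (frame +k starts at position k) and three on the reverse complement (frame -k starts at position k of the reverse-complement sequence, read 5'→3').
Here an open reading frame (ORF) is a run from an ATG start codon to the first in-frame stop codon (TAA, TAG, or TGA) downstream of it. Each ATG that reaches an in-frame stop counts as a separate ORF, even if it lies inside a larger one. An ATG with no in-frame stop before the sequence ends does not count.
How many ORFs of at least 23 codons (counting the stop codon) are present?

Reverse complement (5'→3'): ACAGATGCGATTACTTACAAGTGTTGATGTCCACCTAGCAGCAACGCGATGTTTGTTTAGGGTAATGTGACTCGG
Frame +1: CCG AGT CAC ATT ACC CTA AAC AAA CAT CGC GTT GCT GCT AGG TGG ACA TCA ACA CTT GTA AGT AAT CGC ATC TGT — no ATG→stop ORF.
Frame +2: CGA GTC ACA TTA CCC TAA ACA AAC ATC GCG TTG CTG CTA GGT GGA CAT CAA CAC TTG TAA GTA ATC GCA TCT — no ATG→stop ORF.
Frame +3: GAG TCA CAT TAC CCT AAA CAA ACA TCG CGT TGC TGC TAG GTG GAC ATC AAC ACT TGT AAG TAA TCG CAT CTG — no ATG→stop ORF.
Frame -1: ACA GAT GCG ATT ACT TAC AAG TGT TGA TGT CCA CCT AGC AGC AAC GCG ATG TTT GTT TAG GGT AAT GTG ACT CGG — ATG at 49, stop TAG at 58 → 12 nt.
Frame -2: CAG ATG CGA TTA CTT ACA AGT GTT GAT GTC CAC CTA GCA GCA ACG CGA TGT TTG TTT AGG GTA ATG TGA CTC — ATG at 5, stop TGA at 68 → 66 nt; ATG at 65, stop TGA at 68 → 6 nt.
Frame -3: AGA TGC GAT TAC TTA CAA GTG TTG ATG TCC ACC TAG CAG CAA CGC GAT GTT TGT TTA GGG TAA TGT GAC TCG — ATG at 27, stop TAG at 36 → 12 nt.
No ORF reaches 23 codons. Count = 0.

0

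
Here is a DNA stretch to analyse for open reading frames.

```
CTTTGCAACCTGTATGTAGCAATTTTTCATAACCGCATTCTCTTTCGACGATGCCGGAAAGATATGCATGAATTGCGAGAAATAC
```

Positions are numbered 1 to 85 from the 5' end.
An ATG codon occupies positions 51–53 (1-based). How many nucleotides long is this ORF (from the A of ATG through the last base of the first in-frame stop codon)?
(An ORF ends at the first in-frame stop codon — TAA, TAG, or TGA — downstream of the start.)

21

Codons from position 51: ATG (51–53), CCG (54–56), GAA (57–59), AGA (60–62), TAT (63–65), GCA (66–68), TGA (69–71).
TGA is the first in-frame stop; ORF spans 51–71, 21 nucleotides.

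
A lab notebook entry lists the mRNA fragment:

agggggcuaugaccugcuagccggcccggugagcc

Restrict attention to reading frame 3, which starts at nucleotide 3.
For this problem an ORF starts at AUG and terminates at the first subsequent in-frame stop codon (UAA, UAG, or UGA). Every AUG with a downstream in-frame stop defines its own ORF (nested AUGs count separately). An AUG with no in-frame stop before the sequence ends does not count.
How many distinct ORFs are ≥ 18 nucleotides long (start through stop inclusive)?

Frame 3: GGG GCU AUG ACC UGC UAG CCG GCC CGG UGA GCC — AUG at 9, stop UAG at 18 → 12 nt.
No ORF reaches 18 nucleotides. Count = 0.

0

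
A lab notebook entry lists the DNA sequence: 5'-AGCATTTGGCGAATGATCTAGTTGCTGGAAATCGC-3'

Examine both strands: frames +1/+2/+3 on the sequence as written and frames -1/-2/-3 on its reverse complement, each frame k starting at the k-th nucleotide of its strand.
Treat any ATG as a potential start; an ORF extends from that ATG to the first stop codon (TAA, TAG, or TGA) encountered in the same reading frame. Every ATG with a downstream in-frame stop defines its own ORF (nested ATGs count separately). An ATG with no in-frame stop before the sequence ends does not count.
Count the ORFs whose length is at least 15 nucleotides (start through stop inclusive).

Reverse complement (5'→3'): GCGATTTCCAGCAACTAGATCATTCGCCAAATGCT
Frame +1: AGC ATT TGG CGA ATG ATC TAG TTG CTG GAA ATC — ATG at 13, stop TAG at 19 → 9 nt.
Frame +2: GCA TTT GGC GAA TGA TCT AGT TGC TGG AAA TCG — no ATG→stop ORF.
Frame +3: CAT TTG GCG AAT GAT CTA GTT GCT GGA AAT CGC — no ATG→stop ORF.
Frame -1: GCG ATT TCC AGC AAC TAG ATC ATT CGC CAA ATG — no ATG→stop ORF.
Frame -2: CGA TTT CCA GCA ACT AGA TCA TTC GCC AAA TGC — no ATG→stop ORF.
Frame -3: GAT TTC CAG CAA CTA GAT CAT TCG CCA AAT GCT — no ATG→stop ORF.
No ORF reaches 15 nucleotides. Count = 0.

0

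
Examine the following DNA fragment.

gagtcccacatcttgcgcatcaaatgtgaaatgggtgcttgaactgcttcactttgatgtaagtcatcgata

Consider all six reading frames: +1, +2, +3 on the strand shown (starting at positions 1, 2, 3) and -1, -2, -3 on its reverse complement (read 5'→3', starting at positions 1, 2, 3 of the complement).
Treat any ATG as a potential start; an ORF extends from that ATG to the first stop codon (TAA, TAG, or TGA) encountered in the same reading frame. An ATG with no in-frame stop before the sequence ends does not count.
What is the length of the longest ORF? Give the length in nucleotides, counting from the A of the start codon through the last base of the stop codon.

48

Reverse complement (5'→3'): TATCGATGACTTACATCAAAGTGAAGCAGTTCAAGCACCCATTTCACATTTGATGCGCAAGATGTGGGACTC
Frame +1: GAG TCC CAC ATC TTG CGC ATC AAA TGT GAA ATG GGT GCT TGA ACT GCT TCA CTT TGA TGT AAG TCA TCG ATA — ATG at 31, stop TGA at 40 → 12 nt.
Frame +2: AGT CCC ACA TCT TGC GCA TCA AAT GTG AAA TGG GTG CTT GAA CTG CTT CAC TTT GAT GTA AGT CAT CGA — no ATG→stop ORF.
Frame +3: GTC CCA CAT CTT GCG CAT CAA ATG TGA AAT GGG TGC TTG AAC TGC TTC ACT TTG ATG TAA GTC ATC GAT — ATG at 24, stop TGA at 27 → 6 nt; ATG at 57, stop TAA at 60 → 6 nt.
Frame -1: TAT CGA TGA CTT ACA TCA AAG TGA AGC AGT TCA AGC ACC CAT TTC ACA TTT GAT GCG CAA GAT GTG GGA CTC — no ATG→stop ORF.
Frame -2: ATC GAT GAC TTA CAT CAA AGT GAA GCA GTT CAA GCA CCC ATT TCA CAT TTG ATG CGC AAG ATG TGG GAC — no ATG→stop ORF.
Frame -3: TCG ATG ACT TAC ATC AAA GTG AAG CAG TTC AAG CAC CCA TTT CAC ATT TGA TGC GCA AGA TGT GGG ACT — ATG at 6, stop TGA at 51 → 48 nt.
Longest: frame -3, positions 6–53, 48 nt = 16 codons = 15 aa. → 48 nucleotides.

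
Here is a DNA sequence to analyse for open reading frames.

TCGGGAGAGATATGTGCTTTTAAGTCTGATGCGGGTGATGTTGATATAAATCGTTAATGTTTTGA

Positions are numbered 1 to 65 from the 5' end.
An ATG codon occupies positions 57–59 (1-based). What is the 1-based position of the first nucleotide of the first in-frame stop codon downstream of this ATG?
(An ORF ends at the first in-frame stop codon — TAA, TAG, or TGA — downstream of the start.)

Codons from position 57: ATG (57–59), TTT (60–62), TGA (63–65).
TGA is a stop codon; it begins at position 63.

63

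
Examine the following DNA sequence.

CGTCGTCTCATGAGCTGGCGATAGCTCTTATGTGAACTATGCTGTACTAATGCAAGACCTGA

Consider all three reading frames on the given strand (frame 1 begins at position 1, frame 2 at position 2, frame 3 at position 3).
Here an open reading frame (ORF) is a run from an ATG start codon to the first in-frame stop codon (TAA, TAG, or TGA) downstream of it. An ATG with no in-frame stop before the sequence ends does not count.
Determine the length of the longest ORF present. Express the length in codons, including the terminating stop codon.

5

Frame 1: CGT CGT CTC ATG AGC TGG CGA TAG CTC TTA TGT GAA CTA TGC TGT ACT AAT GCA AGA CCT — ATG at 10, stop TAG at 22 → 15 nt.
Frame 2: GTC GTC TCA TGA GCT GGC GAT AGC TCT TAT GTG AAC TAT GCT GTA CTA ATG CAA GAC CTG — no ATG→stop ORF.
Frame 3: TCG TCT CAT GAG CTG GCG ATA GCT CTT ATG TGA ACT ATG CTG TAC TAA TGC AAG ACC TGA — ATG at 30, stop TGA at 33 → 6 nt; ATG at 39, stop TAA at 48 → 12 nt.
Longest: frame 1, positions 10–24, 15 nt = 5 codons = 4 aa. → 5 codons.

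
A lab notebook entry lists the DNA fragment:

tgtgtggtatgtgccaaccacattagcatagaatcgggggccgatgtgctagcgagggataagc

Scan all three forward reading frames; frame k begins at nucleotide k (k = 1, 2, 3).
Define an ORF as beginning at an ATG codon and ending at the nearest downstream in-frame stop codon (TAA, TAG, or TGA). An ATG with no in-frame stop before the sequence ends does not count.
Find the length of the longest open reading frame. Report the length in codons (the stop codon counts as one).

Frame 1: TGT GTG GTA TGT GCC AAC CAC ATT AGC ATA GAA TCG GGG GCC GAT GTG CTA GCG AGG GAT AAG — no ATG→stop ORF.
Frame 2: GTG TGG TAT GTG CCA ACC ACA TTA GCA TAG AAT CGG GGG CCG ATG TGC TAG CGA GGG ATA AGC — ATG at 44, stop TAG at 50 → 9 nt.
Frame 3: TGT GGT ATG TGC CAA CCA CAT TAG CAT AGA ATC GGG GGC CGA TGT GCT AGC GAG GGA TAA — ATG at 9, stop TAG at 24 → 18 nt.
Longest: frame 3, positions 9–26, 18 nt = 6 codons = 5 aa. → 6 codons.

6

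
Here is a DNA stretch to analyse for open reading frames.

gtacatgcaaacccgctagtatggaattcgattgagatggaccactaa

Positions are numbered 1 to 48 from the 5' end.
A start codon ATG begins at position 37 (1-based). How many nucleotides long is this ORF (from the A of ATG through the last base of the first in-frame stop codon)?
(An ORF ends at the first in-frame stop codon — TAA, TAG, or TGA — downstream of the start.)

Codons from position 37: ATG (37–39), GAC (40–42), CAC (43–45), TAA (46–48).
TAA is the first in-frame stop; ORF spans 37–48, 12 nucleotides.

12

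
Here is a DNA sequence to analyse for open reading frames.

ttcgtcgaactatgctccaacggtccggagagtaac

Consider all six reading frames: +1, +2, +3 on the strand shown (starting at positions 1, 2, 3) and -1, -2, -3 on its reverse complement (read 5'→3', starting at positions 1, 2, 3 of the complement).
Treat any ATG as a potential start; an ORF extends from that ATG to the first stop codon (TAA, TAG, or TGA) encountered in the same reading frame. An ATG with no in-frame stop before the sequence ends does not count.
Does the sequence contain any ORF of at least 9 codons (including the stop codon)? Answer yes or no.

no

Reverse complement (5'→3'): GTTACTCTCCGGACCGTTGGAGCATAGTTCGACGAA
Frame +1: TTC GTC GAA CTA TGC TCC AAC GGT CCG GAG AGT AAC — no ATG→stop ORF.
Frame +2: TCG TCG AAC TAT GCT CCA ACG GTC CGG AGA GTA — no ATG→stop ORF.
Frame +3: CGT CGA ACT ATG CTC CAA CGG TCC GGA GAG TAA — ATG at 12, stop TAA at 33 → 24 nt.
Frame -1: GTT ACT CTC CGG ACC GTT GGA GCA TAG TTC GAC GAA — no ATG→stop ORF.
Frame -2: TTA CTC TCC GGA CCG TTG GAG CAT AGT TCG ACG — no ATG→stop ORF.
Frame -3: TAC TCT CCG GAC CGT TGG AGC ATA GTT CGA CGA — no ATG→stop ORF.
Largest ORF found is 8 codons < 9, so no.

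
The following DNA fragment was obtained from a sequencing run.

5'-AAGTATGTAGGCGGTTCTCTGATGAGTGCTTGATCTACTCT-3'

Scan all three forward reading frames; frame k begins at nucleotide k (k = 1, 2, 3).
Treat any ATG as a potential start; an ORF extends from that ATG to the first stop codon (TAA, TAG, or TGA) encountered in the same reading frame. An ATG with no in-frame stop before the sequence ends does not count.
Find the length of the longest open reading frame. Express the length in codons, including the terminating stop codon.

Frame 1: AAG TAT GTA GGC GGT TCT CTG ATG AGT GCT TGA TCT ACT — ATG at 22, stop TGA at 31 → 12 nt.
Frame 2: AGT ATG TAG GCG GTT CTC TGA TGA GTG CTT GAT CTA CTC — ATG at 5, stop TAG at 8 → 6 nt.
Frame 3: GTA TGT AGG CGG TTC TCT GAT GAG TGC TTG ATC TAC TCT — no ATG→stop ORF.
Longest: frame 1, positions 22–33, 12 nt = 4 codons = 3 aa. → 4 codons.

4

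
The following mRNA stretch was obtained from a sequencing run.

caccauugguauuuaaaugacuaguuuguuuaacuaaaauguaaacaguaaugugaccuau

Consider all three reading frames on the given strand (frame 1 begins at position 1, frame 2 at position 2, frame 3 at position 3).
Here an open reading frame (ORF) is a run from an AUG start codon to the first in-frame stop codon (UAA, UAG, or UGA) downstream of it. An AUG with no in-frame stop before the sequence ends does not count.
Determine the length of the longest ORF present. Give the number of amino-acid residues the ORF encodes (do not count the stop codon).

6

Frame 1: CAC CAU UGG UAU UUA AAU GAC UAG UUU GUU UAA CUA AAA UGU AAA CAG UAA UGU GAC CUA — no AUG→stop ORF.
Frame 2: ACC AUU GGU AUU UAA AUG ACU AGU UUG UUU AAC UAA AAU GUA AAC AGU AAU GUG ACC UAU — AUG at 17, stop UAA at 35 → 21 nt.
Frame 3: CCA UUG GUA UUU AAA UGA CUA GUU UGU UUA ACU AAA AUG UAA ACA GUA AUG UGA CCU — AUG at 39, stop UAA at 42 → 6 nt; AUG at 51, stop UGA at 54 → 6 nt.
Longest: frame 2, positions 17–37, 21 nt = 7 codons = 6 aa. → 6 amino acids.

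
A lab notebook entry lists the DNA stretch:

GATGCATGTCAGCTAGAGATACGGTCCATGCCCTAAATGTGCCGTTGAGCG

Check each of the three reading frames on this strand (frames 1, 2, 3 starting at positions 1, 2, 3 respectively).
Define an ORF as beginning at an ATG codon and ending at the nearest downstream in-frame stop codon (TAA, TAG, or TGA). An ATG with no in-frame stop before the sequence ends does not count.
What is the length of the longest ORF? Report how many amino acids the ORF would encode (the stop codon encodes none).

Frame 1: GAT GCA TGT CAG CTA GAG ATA CGG TCC ATG CCC TAA ATG TGC CGT TGA GCG — ATG at 28, stop TAA at 34 → 9 nt; ATG at 37, stop TGA at 46 → 12 nt.
Frame 2: ATG CAT GTC AGC TAG AGA TAC GGT CCA TGC CCT AAA TGT GCC GTT GAG — ATG at 2, stop TAG at 14 → 15 nt.
Frame 3: TGC ATG TCA GCT AGA GAT ACG GTC CAT GCC CTA AAT GTG CCG TTG AGC — no ATG→stop ORF.
Longest: frame 2, positions 2–16, 15 nt = 5 codons = 4 aa. → 4 amino acids.

4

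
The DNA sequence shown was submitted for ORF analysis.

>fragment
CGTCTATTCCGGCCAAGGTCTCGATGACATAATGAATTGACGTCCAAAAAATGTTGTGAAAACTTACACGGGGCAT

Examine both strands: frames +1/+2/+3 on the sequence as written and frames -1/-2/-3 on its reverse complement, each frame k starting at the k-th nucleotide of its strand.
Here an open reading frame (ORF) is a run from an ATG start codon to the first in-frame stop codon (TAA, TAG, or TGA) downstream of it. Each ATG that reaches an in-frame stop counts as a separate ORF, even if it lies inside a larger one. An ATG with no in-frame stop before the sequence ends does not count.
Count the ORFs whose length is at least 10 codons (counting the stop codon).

0

Reverse complement (5'→3'): ATGCCCCGTGTAAGTTTTCACAACATTTTTTGGACGTCAATTCATTATGTCATCGAGACCTTGGCCGGAATAGACG
Frame +1: CGT CTA TTC CGG CCA AGG TCT CGA TGA CAT AAT GAA TTG ACG TCC AAA AAA TGT TGT GAA AAC TTA CAC GGG GCA — no ATG→stop ORF.
Frame +2: GTC TAT TCC GGC CAA GGT CTC GAT GAC ATA ATG AAT TGA CGT CCA AAA AAT GTT GTG AAA ACT TAC ACG GGG CAT — ATG at 32, stop TGA at 38 → 9 nt.
Frame +3: TCT ATT CCG GCC AAG GTC TCG ATG ACA TAA TGA ATT GAC GTC CAA AAA ATG TTG TGA AAA CTT ACA CGG GGC — ATG at 24, stop TAA at 30 → 9 nt; ATG at 51, stop TGA at 57 → 9 nt.
Frame -1: ATG CCC CGT GTA AGT TTT CAC AAC ATT TTT TGG ACG TCA ATT CAT TAT GTC ATC GAG ACC TTG GCC GGA ATA GAC — no ATG→stop ORF.
Frame -2: TGC CCC GTG TAA GTT TTC ACA ACA TTT TTT GGA CGT CAA TTC ATT ATG TCA TCG AGA CCT TGG CCG GAA TAG ACG — ATG at 47, stop TAG at 71 → 27 nt.
Frame -3: GCC CCG TGT AAG TTT TCA CAA CAT TTT TTG GAC GTC AAT TCA TTA TGT CAT CGA GAC CTT GGC CGG AAT AGA — no ATG→stop ORF.
No ORF reaches 10 codons. Count = 0.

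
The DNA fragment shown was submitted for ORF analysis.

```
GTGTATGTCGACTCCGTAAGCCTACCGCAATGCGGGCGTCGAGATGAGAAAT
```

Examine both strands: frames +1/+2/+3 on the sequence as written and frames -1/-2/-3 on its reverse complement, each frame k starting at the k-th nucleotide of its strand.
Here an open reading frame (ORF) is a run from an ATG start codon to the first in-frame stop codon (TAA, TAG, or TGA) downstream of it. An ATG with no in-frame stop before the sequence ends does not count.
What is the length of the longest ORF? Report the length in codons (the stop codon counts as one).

Reverse complement (5'→3'): ATTTCTCATCTCGACGCCCGCATTGCGGTAGGCTTACGGAGTCGACATACAC
Frame +1: GTG TAT GTC GAC TCC GTA AGC CTA CCG CAA TGC GGG CGT CGA GAT GAG AAA — no ATG→stop ORF.
Frame +2: TGT ATG TCG ACT CCG TAA GCC TAC CGC AAT GCG GGC GTC GAG ATG AGA AAT — ATG at 5, stop TAA at 17 → 15 nt.
Frame +3: GTA TGT CGA CTC CGT AAG CCT ACC GCA ATG CGG GCG TCG AGA TGA GAA — ATG at 30, stop TGA at 45 → 18 nt.
Frame -1: ATT TCT CAT CTC GAC GCC CGC ATT GCG GTA GGC TTA CGG AGT CGA CAT ACA — no ATG→stop ORF.
Frame -2: TTT CTC ATC TCG ACG CCC GCA TTG CGG TAG GCT TAC GGA GTC GAC ATA CAC — no ATG→stop ORF.
Frame -3: TTC TCA TCT CGA CGC CCG CAT TGC GGT AGG CTT ACG GAG TCG ACA TAC — no ATG→stop ORF.
Longest: frame +3, positions 30–47, 18 nt = 6 codons = 5 aa. → 6 codons.

6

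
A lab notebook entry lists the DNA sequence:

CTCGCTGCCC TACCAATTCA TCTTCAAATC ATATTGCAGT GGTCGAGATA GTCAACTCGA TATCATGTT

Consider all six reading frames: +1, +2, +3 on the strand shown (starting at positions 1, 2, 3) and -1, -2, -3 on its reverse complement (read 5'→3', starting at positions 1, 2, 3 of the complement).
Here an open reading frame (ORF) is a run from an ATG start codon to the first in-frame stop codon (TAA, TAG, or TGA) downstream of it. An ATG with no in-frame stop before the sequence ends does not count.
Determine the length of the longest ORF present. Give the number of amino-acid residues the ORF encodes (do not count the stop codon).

Reverse complement (5'→3'): AACATGATATCGAGTTGACTATCTCGACCACTGCAATATGATTTGAAGATGAATTGGTAGGGCAGCGAG
Frame +1: CTC GCT GCC CTA CCA ATT CAT CTT CAA ATC ATA TTG CAG TGG TCG AGA TAG TCA ACT CGA TAT CAT GTT — no ATG→stop ORF.
Frame +2: TCG CTG CCC TAC CAA TTC ATC TTC AAA TCA TAT TGC AGT GGT CGA GAT AGT CAA CTC GAT ATC ATG — no ATG→stop ORF.
Frame +3: CGC TGC CCT ACC AAT TCA TCT TCA AAT CAT ATT GCA GTG GTC GAG ATA GTC AAC TCG ATA TCA TGT — no ATG→stop ORF.
Frame -1: AAC ATG ATA TCG AGT TGA CTA TCT CGA CCA CTG CAA TAT GAT TTG AAG ATG AAT TGG TAG GGC AGC GAG — ATG at 4, stop TGA at 16 → 15 nt; ATG at 49, stop TAG at 58 → 12 nt.
Frame -2: ACA TGA TAT CGA GTT GAC TAT CTC GAC CAC TGC AAT ATG ATT TGA AGA TGA ATT GGT AGG GCA GCG — ATG at 38, stop TGA at 44 → 9 nt.
Frame -3: CAT GAT ATC GAG TTG ACT ATC TCG ACC ACT GCA ATA TGA TTT GAA GAT GAA TTG GTA GGG CAG CGA — no ATG→stop ORF.
Longest: frame -1, positions 4–18, 15 nt = 5 codons = 4 aa. → 4 amino acids.

4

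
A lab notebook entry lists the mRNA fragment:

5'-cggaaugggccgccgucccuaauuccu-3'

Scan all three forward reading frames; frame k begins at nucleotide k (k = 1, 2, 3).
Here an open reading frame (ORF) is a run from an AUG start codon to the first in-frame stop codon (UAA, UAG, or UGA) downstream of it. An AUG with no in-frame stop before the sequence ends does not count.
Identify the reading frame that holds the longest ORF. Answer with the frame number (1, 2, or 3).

2

Frame 1: CGG AAU GGG CCG CCG UCC CUA AUU CCU — no AUG→stop ORF.
Frame 2: GGA AUG GGC CGC CGU CCC UAA UUC — AUG at 5, stop UAA at 20 → 18 nt.
Frame 3: GAA UGG GCC GCC GUC CCU AAU UCC — no AUG→stop ORF.
Longest ORF is 18 nt in frame 2 (positions 5–22).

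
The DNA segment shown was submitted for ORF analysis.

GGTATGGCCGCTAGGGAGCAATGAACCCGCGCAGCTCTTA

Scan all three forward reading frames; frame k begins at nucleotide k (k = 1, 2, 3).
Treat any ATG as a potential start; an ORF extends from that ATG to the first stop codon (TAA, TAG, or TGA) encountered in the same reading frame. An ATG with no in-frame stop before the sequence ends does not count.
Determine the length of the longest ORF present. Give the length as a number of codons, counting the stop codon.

Frame 1: GGT ATG GCC GCT AGG GAG CAA TGA ACC CGC GCA GCT CTT — ATG at 4, stop TGA at 22 → 21 nt.
Frame 2: GTA TGG CCG CTA GGG AGC AAT GAA CCC GCG CAG CTC TTA — no ATG→stop ORF.
Frame 3: TAT GGC CGC TAG GGA GCA ATG AAC CCG CGC AGC TCT — no ATG→stop ORF.
Longest: frame 1, positions 4–24, 21 nt = 7 codons = 6 aa. → 7 codons.

7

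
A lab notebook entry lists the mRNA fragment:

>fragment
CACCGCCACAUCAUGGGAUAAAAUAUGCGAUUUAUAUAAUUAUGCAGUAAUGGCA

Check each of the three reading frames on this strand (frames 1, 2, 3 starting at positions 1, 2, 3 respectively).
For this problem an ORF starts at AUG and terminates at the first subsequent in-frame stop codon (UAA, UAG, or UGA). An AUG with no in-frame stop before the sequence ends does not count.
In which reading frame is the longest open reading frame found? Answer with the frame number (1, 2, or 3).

Frame 1: CAC CGC CAC AUC AUG GGA UAA AAU AUG CGA UUU AUA UAA UUA UGC AGU AAU GGC — AUG at 13, stop UAA at 19 → 9 nt; AUG at 25, stop UAA at 37 → 15 nt.
Frame 2: ACC GCC ACA UCA UGG GAU AAA AUA UGC GAU UUA UAU AAU UAU GCA GUA AUG GCA — no AUG→stop ORF.
Frame 3: CCG CCA CAU CAU GGG AUA AAA UAU GCG AUU UAU AUA AUU AUG CAG UAA UGG — AUG at 42, stop UAA at 48 → 9 nt.
Longest ORF is 15 nt in frame 1 (positions 25–39).

1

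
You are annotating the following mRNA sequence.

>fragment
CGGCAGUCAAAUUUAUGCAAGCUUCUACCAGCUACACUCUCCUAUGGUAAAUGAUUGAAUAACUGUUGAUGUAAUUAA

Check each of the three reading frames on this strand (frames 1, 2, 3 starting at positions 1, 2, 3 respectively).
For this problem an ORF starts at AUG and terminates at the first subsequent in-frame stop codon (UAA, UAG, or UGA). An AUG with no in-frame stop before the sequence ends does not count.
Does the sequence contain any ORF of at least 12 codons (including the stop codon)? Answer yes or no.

yes

Frame 1: CGG CAG UCA AAU UUA UGC AAG CUU CUA CCA GCU ACA CUC UCC UAU GGU AAA UGA UUG AAU AAC UGU UGA UGU AAU UAA — no AUG→stop ORF.
Frame 2: GGC AGU CAA AUU UAU GCA AGC UUC UAC CAG CUA CAC UCU CCU AUG GUA AAU GAU UGA AUA ACU GUU GAU GUA AUU — AUG at 44, stop UGA at 56 → 15 nt.
Frame 3: GCA GUC AAA UUU AUG CAA GCU UCU ACC AGC UAC ACU CUC CUA UGG UAA AUG AUU GAA UAA CUG UUG AUG UAA UUA — AUG at 15, stop UAA at 48 → 36 nt; AUG at 51, stop UAA at 60 → 12 nt; AUG at 69, stop UAA at 72 → 6 nt.
Frame 3 has an ORF of 12 codons (positions 15–50) ≥ 12, so yes.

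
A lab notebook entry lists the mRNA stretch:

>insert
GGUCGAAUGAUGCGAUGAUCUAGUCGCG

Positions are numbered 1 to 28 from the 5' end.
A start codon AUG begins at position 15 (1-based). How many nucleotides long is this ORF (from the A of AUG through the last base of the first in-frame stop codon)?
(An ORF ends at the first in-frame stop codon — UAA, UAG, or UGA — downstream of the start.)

9

Codons from position 15: AUG (15–17), AUC (18–20), UAG (21–23).
UAG is the first in-frame stop; ORF spans 15–23, 9 nucleotides.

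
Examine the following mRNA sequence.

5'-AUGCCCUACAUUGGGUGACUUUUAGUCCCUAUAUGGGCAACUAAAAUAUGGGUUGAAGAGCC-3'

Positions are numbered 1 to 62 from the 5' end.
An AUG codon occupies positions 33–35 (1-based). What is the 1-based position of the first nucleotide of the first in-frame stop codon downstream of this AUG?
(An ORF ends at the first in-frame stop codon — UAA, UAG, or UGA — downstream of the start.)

42

Codons from position 33: AUG (33–35), GGC (36–38), AAC (39–41), UAA (42–44).
UAA is a stop codon; it begins at position 42.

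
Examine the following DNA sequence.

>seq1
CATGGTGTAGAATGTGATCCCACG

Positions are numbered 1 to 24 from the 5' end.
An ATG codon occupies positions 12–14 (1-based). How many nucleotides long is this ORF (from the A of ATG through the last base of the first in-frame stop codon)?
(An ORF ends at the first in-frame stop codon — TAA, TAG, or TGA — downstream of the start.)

6

Codons from position 12: ATG (12–14), TGA (15–17).
TGA is the first in-frame stop; ORF spans 12–17, 6 nucleotides.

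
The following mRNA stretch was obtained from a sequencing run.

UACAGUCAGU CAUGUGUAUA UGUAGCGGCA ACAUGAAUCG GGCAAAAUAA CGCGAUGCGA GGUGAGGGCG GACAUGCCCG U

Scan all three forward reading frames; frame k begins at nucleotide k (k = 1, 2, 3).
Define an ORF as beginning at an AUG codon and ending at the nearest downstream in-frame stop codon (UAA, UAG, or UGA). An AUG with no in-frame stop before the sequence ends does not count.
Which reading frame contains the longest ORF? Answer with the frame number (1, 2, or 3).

Frame 1: UAC AGU CAG UCA UGU GUA UAU GUA GCG GCA ACA UGA AUC GGG CAA AAU AAC GCG AUG CGA GGU GAG GGC GGA CAU GCC CGU — no AUG→stop ORF.
Frame 2: ACA GUC AGU CAU GUG UAU AUG UAG CGG CAA CAU GAA UCG GGC AAA AUA ACG CGA UGC GAG GUG AGG GCG GAC AUG CCC — AUG at 20, stop UAG at 23 → 6 nt.
Frame 3: CAG UCA GUC AUG UGU AUA UGU AGC GGC AAC AUG AAU CGG GCA AAA UAA CGC GAU GCG AGG UGA GGG CGG ACA UGC CCG — AUG at 12, stop UAA at 48 → 39 nt; AUG at 33, stop UAA at 48 → 18 nt.
Longest ORF is 39 nt in frame 3 (positions 12–50).

3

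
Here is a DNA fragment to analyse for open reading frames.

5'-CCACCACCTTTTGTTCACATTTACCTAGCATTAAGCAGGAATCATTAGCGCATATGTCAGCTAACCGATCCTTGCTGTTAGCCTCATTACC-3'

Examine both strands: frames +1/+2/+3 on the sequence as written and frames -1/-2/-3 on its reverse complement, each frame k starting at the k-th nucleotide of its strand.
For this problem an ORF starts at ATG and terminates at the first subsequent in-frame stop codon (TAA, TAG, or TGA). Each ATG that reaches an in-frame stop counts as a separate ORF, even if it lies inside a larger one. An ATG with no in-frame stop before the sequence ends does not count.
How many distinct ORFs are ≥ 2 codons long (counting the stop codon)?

4

Reverse complement (5'→3'): GGTAATGAGGCTAACAGCAAGGATCGGTTAGCTGACATATGCGCTAATGATTCCTGCTTAATGCTAGGTAAATGTGAACAAAAGGTGGTGG
Frame +1: CCA CCA CCT TTT GTT CAC ATT TAC CTA GCA TTA AGC AGG AAT CAT TAG CGC ATA TGT CAG CTA ACC GAT CCT TGC TGT TAG CCT CAT TAC — no ATG→stop ORF.
Frame +2: CAC CAC CTT TTG TTC ACA TTT ACC TAG CAT TAA GCA GGA ATC ATT AGC GCA TAT GTC AGC TAA CCG ATC CTT GCT GTT AGC CTC ATT ACC — no ATG→stop ORF.
Frame +3: ACC ACC TTT TGT TCA CAT TTA CCT AGC ATT AAG CAG GAA TCA TTA GCG CAT ATG TCA GCT AAC CGA TCC TTG CTG TTA GCC TCA TTA — no ATG→stop ORF.
Frame -1: GGT AAT GAG GCT AAC AGC AAG GAT CGG TTA GCT GAC ATA TGC GCT AAT GAT TCC TGC TTA ATG CTA GGT AAA TGT GAA CAA AAG GTG GTG — no ATG→stop ORF.
Frame -2: GTA ATG AGG CTA ACA GCA AGG ATC GGT TAG CTG ACA TAT GCG CTA ATG ATT CCT GCT TAA TGC TAG GTA AAT GTG AAC AAA AGG TGG TGG — ATG at 5, stop TAG at 29 → 27 nt; ATG at 47, stop TAA at 59 → 15 nt.
Frame -3: TAA TGA GGC TAA CAG CAA GGA TCG GTT AGC TGA CAT ATG CGC TAA TGA TTC CTG CTT AAT GCT AGG TAA ATG TGA ACA AAA GGT GGT — ATG at 39, stop TAA at 45 → 9 nt; ATG at 72, stop TGA at 75 → 6 nt.
ORFs ≥ 2 codons: frame -2 5–31 (9 codons), frame -2 47–61 (5 codons), frame -3 39–47 (3 codons), frame -3 72–77 (2 codons). Count = 4.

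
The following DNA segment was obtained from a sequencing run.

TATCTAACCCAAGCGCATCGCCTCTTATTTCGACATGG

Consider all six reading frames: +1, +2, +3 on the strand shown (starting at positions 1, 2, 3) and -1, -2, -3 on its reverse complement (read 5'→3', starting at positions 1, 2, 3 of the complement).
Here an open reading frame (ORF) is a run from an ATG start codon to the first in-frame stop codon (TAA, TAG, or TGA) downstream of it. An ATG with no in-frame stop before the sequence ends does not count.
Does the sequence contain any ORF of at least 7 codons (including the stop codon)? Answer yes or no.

no

Reverse complement (5'→3'): CCATGTCGAAATAAGAGGCGATGCGCTTGGGTTAGATA
Frame +1: TAT CTA ACC CAA GCG CAT CGC CTC TTA TTT CGA CAT — no ATG→stop ORF.
Frame +2: ATC TAA CCC AAG CGC ATC GCC TCT TAT TTC GAC ATG — no ATG→stop ORF.
Frame +3: TCT AAC CCA AGC GCA TCG CCT CTT ATT TCG ACA TGG — no ATG→stop ORF.
Frame -1: CCA TGT CGA AAT AAG AGG CGA TGC GCT TGG GTT AGA — no ATG→stop ORF.
Frame -2: CAT GTC GAA ATA AGA GGC GAT GCG CTT GGG TTA GAT — no ATG→stop ORF.
Frame -3: ATG TCG AAA TAA GAG GCG ATG CGC TTG GGT TAG ATA — ATG at 3, stop TAA at 12 → 12 nt; ATG at 21, stop TAG at 33 → 15 nt.
Largest ORF found is 5 codons < 7, so no.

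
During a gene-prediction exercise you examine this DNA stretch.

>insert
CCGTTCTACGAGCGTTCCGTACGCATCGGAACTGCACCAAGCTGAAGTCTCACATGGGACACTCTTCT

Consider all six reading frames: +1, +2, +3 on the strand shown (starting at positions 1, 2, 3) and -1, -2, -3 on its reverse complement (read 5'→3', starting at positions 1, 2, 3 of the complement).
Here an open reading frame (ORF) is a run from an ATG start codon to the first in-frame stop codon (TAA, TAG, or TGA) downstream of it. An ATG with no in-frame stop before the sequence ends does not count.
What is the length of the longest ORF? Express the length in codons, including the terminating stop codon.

Reverse complement (5'→3'): AGAAGAGTGTCCCATGTGAGACTTCAGCTTGGTGCAGTTCCGATGCGTACGGAACGCTCGTAGAACGG
Frame +1: CCG TTC TAC GAG CGT TCC GTA CGC ATC GGA ACT GCA CCA AGC TGA AGT CTC ACA TGG GAC ACT CTT — no ATG→stop ORF.
Frame +2: CGT TCT ACG AGC GTT CCG TAC GCA TCG GAA CTG CAC CAA GCT GAA GTC TCA CAT GGG ACA CTC TTC — no ATG→stop ORF.
Frame +3: GTT CTA CGA GCG TTC CGT ACG CAT CGG AAC TGC ACC AAG CTG AAG TCT CAC ATG GGA CAC TCT TCT — no ATG→stop ORF.
Frame -1: AGA AGA GTG TCC CAT GTG AGA CTT CAG CTT GGT GCA GTT CCG ATG CGT ACG GAA CGC TCG TAG AAC — ATG at 43, stop TAG at 61 → 21 nt.
Frame -2: GAA GAG TGT CCC ATG TGA GAC TTC AGC TTG GTG CAG TTC CGA TGC GTA CGG AAC GCT CGT AGA ACG — ATG at 14, stop TGA at 17 → 6 nt.
Frame -3: AAG AGT GTC CCA TGT GAG ACT TCA GCT TGG TGC AGT TCC GAT GCG TAC GGA ACG CTC GTA GAA CGG — no ATG→stop ORF.
Longest: frame -1, positions 43–63, 21 nt = 7 codons = 6 aa. → 7 codons.

7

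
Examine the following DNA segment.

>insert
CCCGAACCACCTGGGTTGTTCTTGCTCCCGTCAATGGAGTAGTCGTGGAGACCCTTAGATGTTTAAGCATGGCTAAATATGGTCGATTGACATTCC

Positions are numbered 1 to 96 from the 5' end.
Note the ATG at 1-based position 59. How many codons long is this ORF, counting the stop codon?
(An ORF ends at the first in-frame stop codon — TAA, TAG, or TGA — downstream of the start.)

Codons from position 59: ATG (59–61), TTT (62–64), AAG (65–67), CAT (68–70), GGC (71–73), TAA (74–76).
TAA is the first in-frame stop; that's 6 codons including the stop.

6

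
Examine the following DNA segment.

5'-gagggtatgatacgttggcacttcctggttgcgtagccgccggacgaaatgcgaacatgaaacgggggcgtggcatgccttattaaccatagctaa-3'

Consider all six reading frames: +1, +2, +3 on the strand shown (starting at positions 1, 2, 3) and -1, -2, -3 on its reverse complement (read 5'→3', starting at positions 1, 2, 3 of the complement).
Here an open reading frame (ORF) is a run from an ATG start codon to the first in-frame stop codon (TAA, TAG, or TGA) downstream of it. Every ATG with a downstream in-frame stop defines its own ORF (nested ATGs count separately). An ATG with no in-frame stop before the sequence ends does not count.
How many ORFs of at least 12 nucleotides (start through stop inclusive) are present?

Reverse complement (5'→3'): TTAGCTATGGTTAATAAGGCATGCCACGCCCCCGTTTCATGTTCGCATTTCGTCCGGCGGCTACGCAACCAGGAAGTGCCAACGTATCATACCCTC
Frame +1: GAG GGT ATG ATA CGT TGG CAC TTC CTG GTT GCG TAG CCG CCG GAC GAA ATG CGA ACA TGA AAC GGG GGC GTG GCA TGC CTT ATT AAC CAT AGC TAA — ATG at 7, stop TAG at 34 → 30 nt; ATG at 49, stop TGA at 58 → 12 nt.
Frame +2: AGG GTA TGA TAC GTT GGC ACT TCC TGG TTG CGT AGC CGC CGG ACG AAA TGC GAA CAT GAA ACG GGG GCG TGG CAT GCC TTA TTA ACC ATA GCT — no ATG→stop ORF.
Frame +3: GGG TAT GAT ACG TTG GCA CTT CCT GGT TGC GTA GCC GCC GGA CGA AAT GCG AAC ATG AAA CGG GGG CGT GGC ATG CCT TAT TAA CCA TAG CTA — ATG at 57, stop TAA at 84 → 30 nt; ATG at 75, stop TAA at 84 → 12 nt.
Frame -1: TTA GCT ATG GTT AAT AAG GCA TGC CAC GCC CCC GTT TCA TGT TCG CAT TTC GTC CGG CGG CTA CGC AAC CAG GAA GTG CCA ACG TAT CAT ACC CTC — no ATG→stop ORF.
Frame -2: TAG CTA TGG TTA ATA AGG CAT GCC ACG CCC CCG TTT CAT GTT CGC ATT TCG TCC GGC GGC TAC GCA ACC AGG AAG TGC CAA CGT ATC ATA CCC — no ATG→stop ORF.
Frame -3: AGC TAT GGT TAA TAA GGC ATG CCA CGC CCC CGT TTC ATG TTC GCA TTT CGT CCG GCG GCT ACG CAA CCA GGA AGT GCC AAC GTA TCA TAC CCT — no ATG→stop ORF.
ORFs ≥ 12 nucleotides: frame +1 7–36 (30 nucleotides), frame +1 49–60 (12 nucleotides), frame +3 57–86 (30 nucleotides), frame +3 75–86 (12 nucleotides). Count = 4.

4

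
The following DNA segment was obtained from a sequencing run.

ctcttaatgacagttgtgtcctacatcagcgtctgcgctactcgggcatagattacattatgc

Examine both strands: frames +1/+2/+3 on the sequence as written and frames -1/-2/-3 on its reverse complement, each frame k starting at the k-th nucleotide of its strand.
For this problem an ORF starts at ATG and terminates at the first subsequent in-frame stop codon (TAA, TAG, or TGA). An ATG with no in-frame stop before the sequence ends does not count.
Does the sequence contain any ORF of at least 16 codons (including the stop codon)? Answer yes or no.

Reverse complement (5'→3'): GCATAATGTAATCTATGCCCGAGTAGCGCAGACGCTGATGTAGGACACAACTGTCATTAAGAG
Frame +1: CTC TTA ATG ACA GTT GTG TCC TAC ATC AGC GTC TGC GCT ACT CGG GCA TAG ATT ACA TTA TGC — ATG at 7, stop TAG at 49 → 45 nt.
Frame +2: TCT TAA TGA CAG TTG TGT CCT ACA TCA GCG TCT GCG CTA CTC GGG CAT AGA TTA CAT TAT — no ATG→stop ORF.
Frame +3: CTT AAT GAC AGT TGT GTC CTA CAT CAG CGT CTG CGC TAC TCG GGC ATA GAT TAC ATT ATG — no ATG→stop ORF.
Frame -1: GCA TAA TGT AAT CTA TGC CCG AGT AGC GCA GAC GCT GAT GTA GGA CAC AAC TGT CAT TAA GAG — no ATG→stop ORF.
Frame -2: CAT AAT GTA ATC TAT GCC CGA GTA GCG CAG ACG CTG ATG TAG GAC ACA ACT GTC ATT AAG — ATG at 38, stop TAG at 41 → 6 nt.
Frame -3: ATA ATG TAA TCT ATG CCC GAG TAG CGC AGA CGC TGA TGT AGG ACA CAA CTG TCA TTA AGA — ATG at 6, stop TAA at 9 → 6 nt; ATG at 15, stop TAG at 24 → 12 nt.
Largest ORF found is 15 codons < 16, so no.

no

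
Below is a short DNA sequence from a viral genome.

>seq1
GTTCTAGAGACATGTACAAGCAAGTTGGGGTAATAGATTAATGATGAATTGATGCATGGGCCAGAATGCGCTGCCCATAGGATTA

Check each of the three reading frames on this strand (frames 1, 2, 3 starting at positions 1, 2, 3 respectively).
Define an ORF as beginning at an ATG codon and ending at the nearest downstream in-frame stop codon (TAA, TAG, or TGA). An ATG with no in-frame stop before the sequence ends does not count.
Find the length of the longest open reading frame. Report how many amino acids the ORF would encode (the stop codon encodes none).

Frame 1: GTT CTA GAG ACA TGT ACA AGC AAG TTG GGG TAA TAG ATT AAT GAT GAA TTG ATG CAT GGG CCA GAA TGC GCT GCC CAT AGG ATT — no ATG→stop ORF.
Frame 2: TTC TAG AGA CAT GTA CAA GCA AGT TGG GGT AAT AGA TTA ATG ATG AAT TGA TGC ATG GGC CAG AAT GCG CTG CCC ATA GGA TTA — ATG at 41, stop TGA at 50 → 12 nt; ATG at 44, stop TGA at 50 → 9 nt.
Frame 3: TCT AGA GAC ATG TAC AAG CAA GTT GGG GTA ATA GAT TAA TGA TGA ATT GAT GCA TGG GCC AGA ATG CGC TGC CCA TAG GAT — ATG at 12, stop TAA at 39 → 30 nt; ATG at 66, stop TAG at 78 → 15 nt.
Longest: frame 3, positions 12–41, 30 nt = 10 codons = 9 aa. → 9 amino acids.

9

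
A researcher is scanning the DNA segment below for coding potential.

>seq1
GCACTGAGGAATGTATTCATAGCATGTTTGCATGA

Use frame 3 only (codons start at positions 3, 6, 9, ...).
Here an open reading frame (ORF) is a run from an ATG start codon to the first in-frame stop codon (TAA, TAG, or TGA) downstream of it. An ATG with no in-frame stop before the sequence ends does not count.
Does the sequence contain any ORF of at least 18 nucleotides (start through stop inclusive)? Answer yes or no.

Frame 3: ACT GAG GAA TGT ATT CAT AGC ATG TTT GCA TGA — ATG at 24, stop TGA at 33 → 12 nt.
Largest ORF found is 12 nucleotides < 18, so no.

no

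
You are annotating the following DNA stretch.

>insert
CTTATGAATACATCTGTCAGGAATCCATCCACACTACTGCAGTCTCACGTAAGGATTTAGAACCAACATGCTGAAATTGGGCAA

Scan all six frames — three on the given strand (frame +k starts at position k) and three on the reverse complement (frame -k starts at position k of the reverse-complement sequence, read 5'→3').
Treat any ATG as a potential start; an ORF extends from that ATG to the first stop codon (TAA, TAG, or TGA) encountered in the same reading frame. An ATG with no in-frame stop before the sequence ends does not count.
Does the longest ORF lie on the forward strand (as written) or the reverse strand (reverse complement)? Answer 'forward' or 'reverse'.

Reverse complement (5'→3'): TTGCCCAATTTCAGCATGTTGGTTCTAAATCCTTACGTGAGACTGCAGTAGTGTGGATGGATTCCTGACAGATGTATTCATAAG
Frame +1: CTT ATG AAT ACA TCT GTC AGG AAT CCA TCC ACA CTA CTG CAG TCT CAC GTA AGG ATT TAG AAC CAA CAT GCT GAA ATT GGG CAA — ATG at 4, stop TAG at 58 → 57 nt.
Frame +2: TTA TGA ATA CAT CTG TCA GGA ATC CAT CCA CAC TAC TGC AGT CTC ACG TAA GGA TTT AGA ACC AAC ATG CTG AAA TTG GGC — no ATG→stop ORF.
Frame +3: TAT GAA TAC ATC TGT CAG GAA TCC ATC CAC ACT ACT GCA GTC TCA CGT AAG GAT TTA GAA CCA ACA TGC TGA AAT TGG GCA — no ATG→stop ORF.
Frame -1: TTG CCC AAT TTC AGC ATG TTG GTT CTA AAT CCT TAC GTG AGA CTG CAG TAG TGT GGA TGG ATT CCT GAC AGA TGT ATT CAT AAG — ATG at 16, stop TAG at 49 → 36 nt.
Frame -2: TGC CCA ATT TCA GCA TGT TGG TTC TAA ATC CTT ACG TGA GAC TGC AGT AGT GTG GAT GGA TTC CTG ACA GAT GTA TTC ATA — no ATG→stop ORF.
Frame -3: GCC CAA TTT CAG CAT GTT GGT TCT AAA TCC TTA CGT GAG ACT GCA GTA GTG TGG ATG GAT TCC TGA CAG ATG TAT TCA TAA — ATG at 57, stop TGA at 66 → 12 nt; ATG at 72, stop TAA at 81 → 12 nt.
Forward-strand max 57 nt; reverse-strand max 36 nt. The forward strand has the longer ORF.

forward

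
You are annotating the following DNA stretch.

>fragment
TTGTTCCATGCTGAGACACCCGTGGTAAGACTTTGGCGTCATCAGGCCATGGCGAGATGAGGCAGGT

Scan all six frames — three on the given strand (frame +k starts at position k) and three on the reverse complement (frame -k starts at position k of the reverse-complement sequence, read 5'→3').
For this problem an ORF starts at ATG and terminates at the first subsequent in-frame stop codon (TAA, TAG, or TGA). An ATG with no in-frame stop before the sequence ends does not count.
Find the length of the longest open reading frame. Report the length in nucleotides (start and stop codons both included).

21

Reverse complement (5'→3'): ACCTGCCTCATCTCGCCATGGCCTGATGACGCCAAAGTCTTACCACGGGTGTCTCAGCATGGAACAA
Frame +1: TTG TTC CAT GCT GAG ACA CCC GTG GTA AGA CTT TGG CGT CAT CAG GCC ATG GCG AGA TGA GGC AGG — ATG at 49, stop TGA at 58 → 12 nt.
Frame +2: TGT TCC ATG CTG AGA CAC CCG TGG TAA GAC TTT GGC GTC ATC AGG CCA TGG CGA GAT GAG GCA GGT — ATG at 8, stop TAA at 26 → 21 nt.
Frame +3: GTT CCA TGC TGA GAC ACC CGT GGT AAG ACT TTG GCG TCA TCA GGC CAT GGC GAG ATG AGG CAG — no ATG→stop ORF.
Frame -1: ACC TGC CTC ATC TCG CCA TGG CCT GAT GAC GCC AAA GTC TTA CCA CGG GTG TCT CAG CAT GGA ACA — no ATG→stop ORF.
Frame -2: CCT GCC TCA TCT CGC CAT GGC CTG ATG ACG CCA AAG TCT TAC CAC GGG TGT CTC AGC ATG GAA CAA — no ATG→stop ORF.
Frame -3: CTG CCT CAT CTC GCC ATG GCC TGA TGA CGC CAA AGT CTT ACC ACG GGT GTC TCA GCA TGG AAC — ATG at 18, stop TGA at 24 → 9 nt.
Longest: frame +2, positions 8–28, 21 nt = 7 codons = 6 aa. → 21 nucleotides.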